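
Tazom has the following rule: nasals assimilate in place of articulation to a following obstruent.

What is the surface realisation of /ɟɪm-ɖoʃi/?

[ɟɪɳɖoʃi]

/m/ is a voiced bilabial nasal. The following trigger /ɖ/ is retroflex, so /m/ must become retroflex as well.
Changing only its place to retroflex gives [ɳ] — the voiced retroflex nasal.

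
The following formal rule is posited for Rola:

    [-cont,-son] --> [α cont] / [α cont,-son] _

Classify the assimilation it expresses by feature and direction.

The rule copies [cont] (continuancy) from the environment onto the target stops; since [±cont] encodes the stop/fricative manner contrast, the assimilating dimension is manner.
Since the environment is written before the underscore, the trigger precedes the target; the direction is progressive.

progressive manner assimilation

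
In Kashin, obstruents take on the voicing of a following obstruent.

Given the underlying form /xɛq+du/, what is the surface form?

The rule targets /q/ (voiceless uvular stop), which sits before the trigger /d/ (voiced).
A voiced uvular stop is [ɢ], so the surface segment is [ɢ].

[xɛɢdu]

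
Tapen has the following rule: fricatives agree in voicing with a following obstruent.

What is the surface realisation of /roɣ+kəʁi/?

The rule targets /ɣ/ (voiced velar fricative), which sits before the trigger /k/ (voiceless).
The voiceless velar fricative is [x], so /ɣ/ → [x].

[roxkəʁi]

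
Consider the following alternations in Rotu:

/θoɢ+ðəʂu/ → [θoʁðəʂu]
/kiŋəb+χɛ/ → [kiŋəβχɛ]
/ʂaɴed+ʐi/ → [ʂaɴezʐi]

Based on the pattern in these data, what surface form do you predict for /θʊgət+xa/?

[θʊgəsxa]

The data show regressive manner assimilation: /ɢ/ → [ʁ] before /ð/; /b/ → [β] before /χ/; /d/ → [z] before /ʐ/. In each pair only manner changes, matching the following consonant, while place and voice stay constant.
The rule targets /t/ (voiceless alveolar stop), which sits before the trigger /x/ (fricative).
Changing only its manner to fricative gives [s] — the voiceless alveolar fricative.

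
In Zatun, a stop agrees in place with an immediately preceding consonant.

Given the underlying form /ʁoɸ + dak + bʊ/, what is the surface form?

[ʁoɸbakgʊ]

The rule targets /d/ (voiced alveolar stop), which sits after the trigger /ɸ/ (bilabial).
A voiced bilabial stop is [b], so the surface segment is [b].
At the second juncture, /b/ likewise becomes [g] adjacent to /k/.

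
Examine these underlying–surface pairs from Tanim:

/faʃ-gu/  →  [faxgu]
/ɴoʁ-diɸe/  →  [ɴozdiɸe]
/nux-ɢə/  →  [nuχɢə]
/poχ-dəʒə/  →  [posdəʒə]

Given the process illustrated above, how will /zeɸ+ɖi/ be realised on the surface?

The data show regressive place assimilation: /ʃ/ → [x] before /g/; /ʁ/ → [z] before /d/; /x/ → [χ] before /ɢ/; /χ/ → [s] before /d/. In each pair only place changes, matching the following consonant, while manner and voice stay constant.
/ɸ/ is a voiceless bilabial fricative. The following trigger /ɖ/ is retroflex, so /ɸ/ must become retroflex as well.
The voiceless retroflex fricative is [ʂ], so /ɸ/ → [ʂ].

[zeʂɖi]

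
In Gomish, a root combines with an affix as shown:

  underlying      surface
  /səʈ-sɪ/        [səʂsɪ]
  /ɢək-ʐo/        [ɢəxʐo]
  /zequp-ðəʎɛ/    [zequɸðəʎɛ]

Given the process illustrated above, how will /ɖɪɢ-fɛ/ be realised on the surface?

The data show regressive manner assimilation: /ʈ/ → [ʂ] before /s/; /k/ → [x] before /ʐ/; /p/ → [ɸ] before /ð/. In each pair only manner changes, matching the following consonant, while place and voice stay constant.
The rule targets /ɢ/ (voiced uvular stop), which sits before the trigger /f/ (fricative).
A voiced uvular fricative is [ʁ], so the surface segment is [ʁ].

[ɖɪʁfɛ]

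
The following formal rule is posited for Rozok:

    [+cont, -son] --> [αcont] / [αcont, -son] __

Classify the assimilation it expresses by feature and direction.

The shared variable α links the value of [cont] on the target to that of the neighbouring obstruent. [cont] distinguishes stops from fricatives — a manner-of-articulation feature — so this is manner assimilation.
The conditioning segment sits to the left of the focus bar, meaning the trigger precedes the segment that changes — progressive assimilation.

progressive manner assimilation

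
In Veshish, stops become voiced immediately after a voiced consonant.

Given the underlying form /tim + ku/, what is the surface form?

[timgu]

/k/ is a voiceless velar stop. The preceding trigger /m/ is voiced, so /k/ must become voiced as well.
Changing only its voicing to voiced gives [g] — the voiced velar stop.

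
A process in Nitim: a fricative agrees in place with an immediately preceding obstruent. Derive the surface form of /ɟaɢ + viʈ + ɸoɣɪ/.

[ɟaɢʁiʈʂoɣɪ]

The rule targets /v/ (voiced labiodental fricative), which sits after the trigger /ɢ/ (uvular).
Changing only its place to uvular gives [ʁ] — the voiced uvular fricative.
At the second juncture, /ɸ/ likewise becomes [ʂ] adjacent to /ʈ/.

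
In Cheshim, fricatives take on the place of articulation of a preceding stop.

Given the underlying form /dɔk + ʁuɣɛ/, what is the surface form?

[dɔkɣuɣɛ]

/ʁ/ is a voiced uvular fricative. The preceding trigger /k/ is velar, so /ʁ/ must become velar as well.
The voiced velar fricative is [ɣ], so /ʁ/ → [ɣ].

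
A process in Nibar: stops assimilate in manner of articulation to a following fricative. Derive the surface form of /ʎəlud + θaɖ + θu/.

[ʎəluzθaʐθu]

The rule targets /d/ (voiced alveolar stop), which sits before the trigger /θ/ (fricative).
Changing only its manner to fricative gives [z] — the voiced alveolar fricative.
At the second juncture, /ɖ/ likewise becomes [ʐ] adjacent to /θ/.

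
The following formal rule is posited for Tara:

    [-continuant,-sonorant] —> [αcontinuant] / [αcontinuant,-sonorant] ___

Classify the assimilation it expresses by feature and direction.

progressive manner assimilation

The rule copies [continuant] (continuancy) from the environment onto the target stops; since [±continuant] encodes the stop/fricative manner contrast, the assimilating dimension is manner.
Since the environment is written before the underscore, the trigger precedes the target; the direction is progressive.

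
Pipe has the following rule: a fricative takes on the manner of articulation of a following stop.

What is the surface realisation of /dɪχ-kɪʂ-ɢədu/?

The rule targets /χ/ (voiceless uvular fricative), which sits before the trigger /k/ (stop).
The voiceless uvular stop is [q], so /χ/ → [q].
At the second juncture, /ʂ/ likewise becomes [ʈ] adjacent to /ɢ/.

[dɪqkɪʈɢədu]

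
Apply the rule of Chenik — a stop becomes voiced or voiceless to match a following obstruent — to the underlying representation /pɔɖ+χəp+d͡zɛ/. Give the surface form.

The rule targets /ɖ/ (voiced retroflex stop), which sits before the trigger /χ/ (voiceless).
The voiceless retroflex stop is [ʈ], so /ɖ/ → [ʈ].
The same rule applies at the second boundary: /p/ → [b] next to /d͡z/.

[pɔʈχəbd͡zɛ]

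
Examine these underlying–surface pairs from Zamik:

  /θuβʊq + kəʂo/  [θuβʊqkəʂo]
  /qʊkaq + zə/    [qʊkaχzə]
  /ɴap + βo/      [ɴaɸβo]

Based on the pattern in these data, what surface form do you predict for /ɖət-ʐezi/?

The data show regressive manner assimilation: /q/ → [χ] before /z/; /p/ → [ɸ] before /β/. In each pair only manner changes, matching the following consonant, while place and voice stay constant.
Nothing changes in [θuβʊqkəʂo]: there the adjacent consonants already agree in manner (/q/ and /k/ are both stops), so this form is consistent with the same rule.
The rule targets /t/ (voiceless alveolar stop), which sits before the trigger /ʐ/ (fricative).
Changing only its manner to fricative gives [s] — the voiceless alveolar fricative.

[ɖəsʐezi]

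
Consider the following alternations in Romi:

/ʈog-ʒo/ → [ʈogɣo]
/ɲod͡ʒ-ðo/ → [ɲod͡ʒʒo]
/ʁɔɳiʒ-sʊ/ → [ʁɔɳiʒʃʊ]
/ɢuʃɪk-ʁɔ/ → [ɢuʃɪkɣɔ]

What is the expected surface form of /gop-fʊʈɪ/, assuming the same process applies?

[gopɸʊʈɪ]

The data show progressive place assimilation: /ʒ/ → [ɣ] after /g/; /ð/ → [ʒ] after /d͡ʒ/; /s/ → [ʃ] after /ʒ/; /ʁ/ → [ɣ] after /k/. In each pair only place changes, matching the preceding consonant, while manner and voice stay constant.
The rule targets /f/ (voiceless labiodental fricative), which sits after the trigger /p/ (bilabial).
Changing only its place to bilabial gives [ɸ] — the voiceless bilabial fricative.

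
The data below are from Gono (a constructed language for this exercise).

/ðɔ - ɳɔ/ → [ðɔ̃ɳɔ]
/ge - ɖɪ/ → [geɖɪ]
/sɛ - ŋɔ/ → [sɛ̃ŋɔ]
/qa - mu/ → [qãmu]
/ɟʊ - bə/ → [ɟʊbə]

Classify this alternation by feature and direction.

regressive nasality assimilation (vowel nasalisation)

The vowel /ɔ/ surfaces as nasalised [ɔ̃] next to the following nasal /ɳ/ — it has acquired the [+nasal] feature of its neighbour.
The other forms show the same pattern: /ɛ/ → [ɛ̃] before /ŋ/; /a/ → [ã] before /m/ — each time a vowel is nasalised next to a following nasal.
No change occurs in [geɖɪ], [ɟʊbə] because the vowel at the boundary is adjacent to an oral consonant, not a nasal (/e/ next to /ɖ/; /ʊ/ next to /b/).
Because the conditioning nasal is to the right of the vowel that changes, the process is regressive (anticipatory).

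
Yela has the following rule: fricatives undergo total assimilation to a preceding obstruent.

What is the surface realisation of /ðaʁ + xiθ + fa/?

/x/ is the segment targeted by the rule; it sits immediately after /ʁ/, so it assimilates completely and surfaces as [ʁ].
The same rule applies at the second boundary: /f/ → [θ] next to /θ/.

[ðaʁʁiθθa]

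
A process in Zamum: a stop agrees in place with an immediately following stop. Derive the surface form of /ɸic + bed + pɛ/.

[ɸipbebpɛ]

/c/ is a voiceless palatal stop. The following trigger /b/ is bilabial, so /c/ must become bilabial as well.
Changing only its place to bilabial gives [p] — the voiceless bilabial stop.
The same rule applies at the second boundary: /d/ → [b] next to /p/.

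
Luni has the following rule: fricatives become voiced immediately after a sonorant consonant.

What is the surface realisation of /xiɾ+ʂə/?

/ʂ/ is a voiceless retroflex fricative. The preceding trigger /ɾ/ is voiced, so /ʂ/ must become voiced as well.
Changing only its voicing to voiced gives [ʐ] — the voiced retroflex fricative.

[xiɾʐə]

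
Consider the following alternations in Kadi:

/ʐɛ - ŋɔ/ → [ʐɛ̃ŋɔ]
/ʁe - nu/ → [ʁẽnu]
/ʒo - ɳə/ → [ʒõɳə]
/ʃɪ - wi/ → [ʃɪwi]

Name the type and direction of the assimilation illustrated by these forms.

regressive nasality assimilation (vowel nasalisation)

The vowel /ɛ/ surfaces as nasalised [ɛ̃] next to the following nasal /ŋ/ — it has acquired the [+nasal] feature of its neighbour.
The other forms show the same pattern: /e/ → [ẽ] before /n/; /o/ → [õ] before /ɳ/ — each time a vowel is nasalised next to a following nasal.
No change occurs in [ʃɪwi] because the vowel at the boundary is adjacent to an oral consonant, not a nasal (/ɪ/ next to /w/).
Because the conditioning nasal is to the right of the vowel that changes, the process is regressive (anticipatory).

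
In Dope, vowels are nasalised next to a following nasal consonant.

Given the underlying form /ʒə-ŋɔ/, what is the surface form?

[ʒə̃ŋɔ]

/ə/ sits next to the nasal /ŋ/ and is therefore nasalised to [ə̃].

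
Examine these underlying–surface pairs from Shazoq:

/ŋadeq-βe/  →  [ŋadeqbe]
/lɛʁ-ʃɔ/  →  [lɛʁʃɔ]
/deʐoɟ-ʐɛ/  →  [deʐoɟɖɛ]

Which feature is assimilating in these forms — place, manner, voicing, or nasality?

manner

Comparing underlying and surface forms, /β/ → [b] is the alternation; the neighbouring /q/ is constant.
The change fricative → stop matches the manner of the preceding /q/, identifying this as manner assimilation.
The same holds elsewhere in the data: /ʐ/ → [ɖ] after /ɟ/ (fricative → stop, matching a stop) — only manner changes, and always toward the preceding segment.
Nothing changes in [lɛʁʃɔ]: there the adjacent consonants already agree in manner (/ʃ/ and /ʁ/ are both fricatives), so this form is consistent with the same rule.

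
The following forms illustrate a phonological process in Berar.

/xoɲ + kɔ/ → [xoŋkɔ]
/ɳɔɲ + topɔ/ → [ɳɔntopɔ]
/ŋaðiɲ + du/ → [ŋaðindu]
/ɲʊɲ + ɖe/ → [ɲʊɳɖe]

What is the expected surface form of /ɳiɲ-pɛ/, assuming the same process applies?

[ɳimpɛ]

The data show regressive place assimilation: /ɲ/ → [ŋ] before /k/; /ɲ/ → [n] before /t/; /ɲ/ → [n] before /d/; /ɲ/ → [ɳ] before /ɖ/. In each pair only place changes, matching the following consonant, while manner and voice stay constant.
The rule targets /ɲ/ (voiced palatal nasal), which sits before the trigger /p/ (bilabial).
Changing only its place to bilabial gives [m] — the voiced bilabial nasal.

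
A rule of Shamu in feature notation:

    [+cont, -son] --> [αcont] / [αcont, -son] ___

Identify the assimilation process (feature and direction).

progressive manner assimilation

The shared variable α links the value of [cont] on the target to that of the neighbouring obstruent. [cont] distinguishes stops from fricatives — a manner-of-articulation feature — so this is manner assimilation.
Since the environment is written before the underscore, the trigger precedes the target; the direction is progressive.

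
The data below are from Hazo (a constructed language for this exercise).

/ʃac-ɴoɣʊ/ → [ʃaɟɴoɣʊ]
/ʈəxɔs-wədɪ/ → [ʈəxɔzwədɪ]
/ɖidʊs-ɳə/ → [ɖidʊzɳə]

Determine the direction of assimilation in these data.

The segment that alternates is /c/, which surfaces as [ɟ] when adjacent to /ɴ/.
/c/ is voiceless while /ɴ/ is voiced; the output [ɟ] is voiced, matching the trigger — so the feature that spreads is voicing.
The other alternating forms pattern the same way: /s/ → [z] before /w/ (voiceless → voiced, matching voiced); /s/ → [z] before /ɳ/ (voiceless → voiced, matching voiced) — only voicing changes, and always toward the following segment.
Since the segment that changes precedes the conditioning segment, the assimilation is regressive.

regressive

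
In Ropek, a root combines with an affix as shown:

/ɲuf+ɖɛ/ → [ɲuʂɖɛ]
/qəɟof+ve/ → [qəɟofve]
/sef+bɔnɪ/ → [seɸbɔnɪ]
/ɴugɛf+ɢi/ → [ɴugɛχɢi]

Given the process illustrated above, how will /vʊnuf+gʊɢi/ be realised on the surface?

[vʊnuxgʊɢi]

The data show regressive place assimilation: /f/ → [ʂ] before /ɖ/; /f/ → [ɸ] before /b/; /f/ → [χ] before /ɢ/. In each pair only place changes, matching the following consonant, while manner and voice stay constant.
No alternation appears in [qəɟofve]: there the adjacent consonants already agree in place (/f/ and /v/ are both labiodental), so this form is consistent with the same rule.
The rule targets /f/ (voiceless labiodental fricative), which sits before the trigger /g/ (velar).
The voiceless velar fricative is [x], so /f/ → [x].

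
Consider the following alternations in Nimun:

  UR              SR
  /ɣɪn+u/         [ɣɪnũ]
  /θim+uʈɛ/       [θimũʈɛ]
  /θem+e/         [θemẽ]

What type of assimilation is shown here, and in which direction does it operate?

The vowel /u/ surfaces as nasalised [ũ] next to the preceding nasal /n/ — it has acquired the [+nasal] feature of its neighbour.
The other forms show the same pattern: /u/ → [ũ] after /m/; /e/ → [ẽ] after /m/ — each time a vowel is nasalised next to a preceding nasal.
Because the conditioning nasal is to the left of the vowel that changes, the process is progressive (perseverative).

progressive nasality assimilation (vowel nasalisation)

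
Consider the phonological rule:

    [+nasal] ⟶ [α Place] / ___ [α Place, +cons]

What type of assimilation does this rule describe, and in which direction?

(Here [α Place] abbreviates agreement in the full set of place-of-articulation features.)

regressive place assimilation

The rule copies the place features (abbreviated [Place]) from the environment onto the target, so the assimilating feature is place.
The conditioning segment sits to the right of the focus bar, meaning the trigger follows the segment that changes — regressive assimilation.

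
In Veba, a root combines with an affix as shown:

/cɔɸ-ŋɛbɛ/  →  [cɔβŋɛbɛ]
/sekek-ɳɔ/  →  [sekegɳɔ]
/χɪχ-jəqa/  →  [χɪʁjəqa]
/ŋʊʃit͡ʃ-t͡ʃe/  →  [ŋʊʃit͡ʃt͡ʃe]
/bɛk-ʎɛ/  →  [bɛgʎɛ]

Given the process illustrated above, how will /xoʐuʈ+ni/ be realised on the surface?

[xoʐuɖni]

The data show regressive voicing assimilation: /ɸ/ → [β] before /ŋ/; /k/ → [g] before /ɳ/; /χ/ → [ʁ] before /j/; /k/ → [g] before /ʎ/. In each pair only voicing changes, matching the following consonant, while place and manner stay constant.
Nothing changes in [ŋʊʃit͡ʃt͡ʃe]: there the adjacent consonants already agree in voicing (/t͡ʃ/ and /t͡ʃ/ are both voiceless), so this form is consistent with the same rule.
/ʈ/ is a voiceless retroflex stop. The following trigger /n/ is voiced, so /ʈ/ must become voiced as well.
Changing only its voicing to voiced gives [ɖ] — the voiced retroflex stop.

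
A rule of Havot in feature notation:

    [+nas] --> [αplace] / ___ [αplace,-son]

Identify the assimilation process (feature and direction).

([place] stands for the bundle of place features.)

The rule copies the place features (abbreviated [place]) from the environment onto the target, so the assimilating feature is place.
The conditioning segment sits to the right of the focus bar, meaning the trigger follows the segment that changes — regressive assimilation.

regressive place assimilation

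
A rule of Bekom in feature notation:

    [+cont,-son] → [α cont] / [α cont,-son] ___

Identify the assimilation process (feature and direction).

progressive manner assimilation

The rule copies [cont] (continuancy) from the environment onto the target fricatives; since [±cont] encodes the stop/fricative manner contrast, the assimilating dimension is manner.
Since the environment is written before the underscore, the trigger precedes the target; the direction is progressive.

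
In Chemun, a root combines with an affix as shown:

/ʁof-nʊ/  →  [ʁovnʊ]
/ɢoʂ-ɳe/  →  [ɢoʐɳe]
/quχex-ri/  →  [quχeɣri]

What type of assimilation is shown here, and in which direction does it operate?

regressive voicing assimilation

Underlying /f/ is realised as [v] next to /n/; /n/ itself does not change.
/f/ is voiceless while /n/ is voiced; the output [v] is voiced, matching the trigger — so the feature that spreads is voicing.
Place and manner are unchanged, so the assimilation is partial, not total.
The same holds elsewhere in the data: /ʂ/ → [ʐ] before /ɳ/ (voiceless → voiced, matching voiced); /x/ → [ɣ] before /r/ (voiceless → voiced, matching voiced) — only voicing changes, and always toward the following segment.
The trigger is the following segment, so the direction is regressive (anticipatory).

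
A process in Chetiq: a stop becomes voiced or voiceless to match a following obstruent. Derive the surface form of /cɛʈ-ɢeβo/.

[cɛɖɢeβo]

The rule targets /ʈ/ (voiceless retroflex stop), which sits before the trigger /ɢ/ (voiced).
A voiced retroflex stop is [ɖ], so the surface segment is [ɖ].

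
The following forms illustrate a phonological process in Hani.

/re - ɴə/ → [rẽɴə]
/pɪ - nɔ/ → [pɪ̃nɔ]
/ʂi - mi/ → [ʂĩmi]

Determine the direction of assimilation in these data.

The vowel /e/ surfaces as nasalised [ẽ] next to the following nasal /ɴ/ — it has acquired the [+nasal] feature of its neighbour.
Likewise in the remaining data: /ɪ/ → [ɪ̃] before /n/; /i/ → [ĩ] before /m/ — each time a vowel is nasalised next to a following nasal.
Because the conditioning nasal is to the right of the vowel that changes, the process is regressive (anticipatory).

regressive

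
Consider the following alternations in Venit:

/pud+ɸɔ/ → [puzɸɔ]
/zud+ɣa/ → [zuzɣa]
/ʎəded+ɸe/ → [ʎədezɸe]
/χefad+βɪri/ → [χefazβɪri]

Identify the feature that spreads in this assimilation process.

manner

The segment that alternates is /d/, which surfaces as [z] when adjacent to /ɸ/.
The change stop → fricative matches the manner of the following /ɸ/, identifying this as manner assimilation.
The other alternating forms pattern the same way: /d/ → [z] before /ɣ/ (stop → fricative, matching a fricative); /d/ → [z] before /β/ (stop → fricative, matching a fricative) — only manner changes, and always toward the following segment.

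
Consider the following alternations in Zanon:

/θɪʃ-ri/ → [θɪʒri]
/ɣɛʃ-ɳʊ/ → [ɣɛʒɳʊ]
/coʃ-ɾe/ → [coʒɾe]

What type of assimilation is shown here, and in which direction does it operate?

regressive voicing assimilation

The segment that alternates is /ʃ/, which surfaces as [ʒ] when adjacent to /r/.
/ʃ/ is voiceless while /r/ is voiced; the output [ʒ] is voiced, matching the trigger — so the feature that spreads is voicing.
Place and manner are unchanged, so the assimilation is partial, not total.
The same holds elsewhere in the data: /ʃ/ → [ʒ] before /ɳ/ (voiceless → voiced, matching voiced); /ʃ/ → [ʒ] before /ɾ/ (voiceless → voiced, matching voiced) — only voicing changes, and always toward the following segment.
The trigger is the following segment, so the direction is regressive (anticipatory).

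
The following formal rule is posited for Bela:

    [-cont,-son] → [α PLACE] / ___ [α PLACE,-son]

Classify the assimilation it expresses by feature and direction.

regressive place assimilation

The shared variable α links the value of the place features (abbreviated [PLACE]) on the target to the same value on the neighbouring segment, so place is the feature that assimilates.
The conditioning segment sits to the right of the focus bar, meaning the trigger follows the segment that changes — regressive assimilation.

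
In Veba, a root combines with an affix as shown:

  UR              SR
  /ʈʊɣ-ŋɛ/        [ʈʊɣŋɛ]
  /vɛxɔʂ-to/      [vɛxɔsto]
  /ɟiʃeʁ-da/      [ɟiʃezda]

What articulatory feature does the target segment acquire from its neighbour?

The segment that alternates is /ʂ/, which surfaces as [s] when adjacent to /t/.
The change retroflex → alveolar matches the place of the following /t/, identifying this as place assimilation.
The other alternating form patterns the same way: /ʁ/ → [z] before /d/ (uvular → alveolar, matching alveolar) — only place changes, and always toward the following segment.
Nothing changes in [ʈʊɣŋɛ]: there the adjacent consonants already agree in place (/ɣ/ and /ŋ/ are both velar), so this form is consistent with the same rule.

place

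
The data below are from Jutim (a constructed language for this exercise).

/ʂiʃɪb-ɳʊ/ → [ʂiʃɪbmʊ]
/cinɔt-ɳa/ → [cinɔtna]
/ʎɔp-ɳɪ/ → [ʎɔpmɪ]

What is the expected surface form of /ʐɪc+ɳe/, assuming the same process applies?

The data show progressive place assimilation: /ɳ/ → [m] after /b/; /ɳ/ → [n] after /t/; /ɳ/ → [m] after /p/. In each pair only place changes, matching the preceding consonant, while manner and voice stay constant.
/ɳ/ is a voiced retroflex nasal. The preceding trigger /c/ is palatal, so /ɳ/ must become palatal as well.
A voiced palatal nasal is [ɲ], so the surface segment is [ɲ].

[ʐɪcɲe]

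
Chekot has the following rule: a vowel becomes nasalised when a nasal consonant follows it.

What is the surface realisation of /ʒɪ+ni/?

The vowel /ɪ/ is adjacent to the following nasal /n/, so it acquires [+nasal] and surfaces as [ɪ̃].

[ʒɪ̃ni]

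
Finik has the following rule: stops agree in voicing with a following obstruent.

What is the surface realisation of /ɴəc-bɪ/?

The rule targets /c/ (voiceless palatal stop), which sits before the trigger /b/ (voiced).
The voiced palatal stop is [ɟ], so /c/ → [ɟ].

[ɴəɟbɪ]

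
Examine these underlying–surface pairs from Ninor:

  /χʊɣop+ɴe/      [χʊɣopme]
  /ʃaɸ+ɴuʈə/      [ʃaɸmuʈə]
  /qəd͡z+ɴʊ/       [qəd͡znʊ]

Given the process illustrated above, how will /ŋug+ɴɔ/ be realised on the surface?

[ŋugŋɔ]

The data show progressive place assimilation: /ɴ/ → [m] after /p/; /ɴ/ → [m] after /ɸ/; /ɴ/ → [n] after /d͡z/. In each pair only place changes, matching the preceding consonant, while manner and voice stay constant.
/ɴ/ is a voiced uvular nasal. The preceding trigger /g/ is velar, so /ɴ/ must become velar as well.
Changing only its place to velar gives [ŋ] — the voiced velar nasal.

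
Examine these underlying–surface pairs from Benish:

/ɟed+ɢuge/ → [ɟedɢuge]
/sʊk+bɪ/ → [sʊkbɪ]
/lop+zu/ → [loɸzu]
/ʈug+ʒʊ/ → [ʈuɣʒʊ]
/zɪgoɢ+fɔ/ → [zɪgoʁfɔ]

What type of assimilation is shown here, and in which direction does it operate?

regressive manner assimilation

The segment that alternates is /p/, which surfaces as [ɸ] when adjacent to /z/.
/p/ is a stop while /z/ is a fricative; the output [ɸ] is a fricative, matching the trigger — so the feature that spreads is manner.
Place and voice are unchanged, so the assimilation is partial, not total.
The other alternating forms pattern the same way: /g/ → [ɣ] before /ʒ/ (stop → fricative, matching a fricative); /ɢ/ → [ʁ] before /f/ (stop → fricative, matching a fricative) — only manner changes, and always toward the following segment.
No alternation appears in [ɟedɢuge], [sʊkbɪ]: there the adjacent consonants already agree in manner (/d/ and /ɢ/ are both stops; /k/ and /b/ are both stops), so these forms are consistent with the same rule.
The trigger is the following segment, so the direction is regressive (anticipatory).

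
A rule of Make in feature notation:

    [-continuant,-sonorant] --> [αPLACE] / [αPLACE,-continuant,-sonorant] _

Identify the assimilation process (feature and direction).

progressive place assimilation

The shared variable α links the value of the place features (abbreviated [PLACE]) on the target to the same value on the neighbouring segment, so place is the feature that assimilates.
Since the environment is written before the underscore, the trigger precedes the target; the direction is progressive.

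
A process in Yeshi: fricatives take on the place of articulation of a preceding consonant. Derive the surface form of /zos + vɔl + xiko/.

[zoszɔlsiko]

The rule targets /v/ (voiced labiodental fricative), which sits after the trigger /s/ (alveolar).
The voiced alveolar fricative is [z], so /v/ → [z].
At the second juncture, /x/ likewise becomes [s] adjacent to /l/.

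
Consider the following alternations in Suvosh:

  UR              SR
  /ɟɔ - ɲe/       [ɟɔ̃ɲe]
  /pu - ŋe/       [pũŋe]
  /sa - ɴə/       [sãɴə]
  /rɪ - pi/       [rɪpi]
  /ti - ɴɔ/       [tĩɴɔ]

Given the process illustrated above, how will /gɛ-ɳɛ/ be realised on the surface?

[gɛ̃ɳɛ]

The data show regressive nasality assimilation (vowel nasalisation): /ɔ/ → [ɔ̃] before /ɲ/; /u/ → [ũ] before /ŋ/; /a/ → [ã] before /ɴ/; /i/ → [ĩ] before /ɴ/ — a vowel is nasalised by an immediately following nasal consonant.
No change occurs in [rɪpi] because the vowel at the boundary is adjacent to an oral consonant, not a nasal (/ɪ/ next to /p/).
The vowel /ɛ/ is adjacent to the following nasal /ɳ/, so it acquires [+nasal] and surfaces as [ɛ̃].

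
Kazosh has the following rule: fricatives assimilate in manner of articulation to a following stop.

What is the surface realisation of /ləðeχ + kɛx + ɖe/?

/χ/ is a voiceless uvular fricative. The following trigger /k/ is a stop, so /χ/ must become a stop as well.
The voiceless uvular stop is [q], so /χ/ → [q].
At the second juncture, /x/ likewise becomes [k] adjacent to /ɖ/.

[ləðeqkɛkɖe]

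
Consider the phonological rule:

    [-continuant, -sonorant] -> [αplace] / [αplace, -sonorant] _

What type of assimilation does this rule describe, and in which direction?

progressive place assimilation

The rule copies the place features (abbreviated [place]) from the environment onto the target, so the assimilating feature is place.
The conditioning segment sits to the left of the focus bar, meaning the trigger precedes the segment that changes — progressive assimilation.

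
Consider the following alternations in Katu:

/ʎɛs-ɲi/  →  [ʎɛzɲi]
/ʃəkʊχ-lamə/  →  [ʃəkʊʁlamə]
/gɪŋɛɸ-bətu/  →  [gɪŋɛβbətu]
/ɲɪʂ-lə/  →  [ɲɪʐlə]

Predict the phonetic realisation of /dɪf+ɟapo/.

[dɪvɟapo]

The data show regressive voicing assimilation: /s/ → [z] before /ɲ/; /χ/ → [ʁ] before /l/; /ɸ/ → [β] before /b/; /ʂ/ → [ʐ] before /l/. In each pair only voicing changes, matching the following consonant, while place and manner stay constant.
The rule targets /f/ (voiceless labiodental fricative), which sits before the trigger /ɟ/ (voiced).
The voiced labiodental fricative is [v], so /f/ → [v].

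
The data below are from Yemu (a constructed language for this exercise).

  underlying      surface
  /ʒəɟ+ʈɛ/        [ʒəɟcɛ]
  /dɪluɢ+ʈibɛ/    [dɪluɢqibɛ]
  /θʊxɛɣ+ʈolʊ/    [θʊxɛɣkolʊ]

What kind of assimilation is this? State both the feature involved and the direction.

Underlying /ʈ/ is realised as [c] next to /ɟ/; /ɟ/ itself does not change.
/ʈ/ is retroflex while /ɟ/ is palatal; the output [c] is palatal, matching the trigger — so the feature that spreads is place.
Manner and voice are unchanged, so the assimilation is partial, not total.
The other alternating forms pattern the same way: /ʈ/ → [q] after /ɢ/ (retroflex → uvular, matching uvular); /ʈ/ → [k] after /ɣ/ (retroflex → velar, matching velar) — only place changes, and always toward the preceding segment.
Since the segment that changes follows the conditioning segment, the assimilation is progressive.

progressive place assimilation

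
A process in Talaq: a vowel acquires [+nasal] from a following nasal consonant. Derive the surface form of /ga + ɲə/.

[gãɲə]

/a/ sits next to the nasal /ɲ/ and is therefore nasalised to [ã].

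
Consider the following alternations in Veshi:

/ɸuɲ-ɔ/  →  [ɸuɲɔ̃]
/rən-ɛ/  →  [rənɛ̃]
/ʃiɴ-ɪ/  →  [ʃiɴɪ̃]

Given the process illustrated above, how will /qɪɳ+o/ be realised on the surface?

[qɪɳõ]

The data show progressive nasality assimilation (vowel nasalisation): /ɔ/ → [ɔ̃] after /ɲ/; /ɛ/ → [ɛ̃] after /n/; /ɪ/ → [ɪ̃] after /ɴ/ — a vowel is nasalised by an immediately preceding nasal consonant.
The vowel /o/ is adjacent to the preceding nasal /ɳ/, so it acquires [+nasal] and surfaces as [õ].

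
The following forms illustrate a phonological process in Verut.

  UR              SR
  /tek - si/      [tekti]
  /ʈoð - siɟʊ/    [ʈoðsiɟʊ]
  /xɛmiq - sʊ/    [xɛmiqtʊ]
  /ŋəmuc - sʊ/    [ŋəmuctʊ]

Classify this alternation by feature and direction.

The segment that alternates is /s/, which surfaces as [t] when adjacent to /k/.
/s/ is a fricative while /k/ is a stop; the output [t] is a stop, matching the trigger — so the feature that spreads is manner.
Place and voice are unchanged, so the assimilation is partial, not total.
The other alternating forms pattern the same way: /s/ → [t] after /q/ (fricative → stop, matching a stop); /s/ → [t] after /c/ (fricative → stop, matching a stop) — only manner changes, and always toward the preceding segment.
Nothing changes in [ʈoðsiɟʊ]: there the adjacent consonants already agree in manner (/s/ and /ð/ are both fricatives), so this form is consistent with the same rule.
The trigger is the preceding segment, so the direction is progressive (perseverative).

progressive manner assimilation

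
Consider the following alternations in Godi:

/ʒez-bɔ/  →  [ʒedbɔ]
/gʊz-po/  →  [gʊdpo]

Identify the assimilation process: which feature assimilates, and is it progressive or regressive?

The segment that alternates is /z/, which surfaces as [d] when adjacent to /b/.
The change fricative → stop matches the manner of the following /b/, identifying this as manner assimilation.
Place and voice are unchanged, so the assimilation is partial, not total.
Checking the remaining alternation: /z/ → [d] before /p/ (fricative → stop, matching a stop) — only manner changes, and always toward the following segment.
Since the segment that changes precedes the conditioning segment, the assimilation is regressive.

regressive manner assimilation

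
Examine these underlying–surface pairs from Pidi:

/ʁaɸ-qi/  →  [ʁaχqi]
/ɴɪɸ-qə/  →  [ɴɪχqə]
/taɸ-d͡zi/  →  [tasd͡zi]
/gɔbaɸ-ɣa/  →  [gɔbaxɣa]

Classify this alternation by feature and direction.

regressive place assimilation

Comparing underlying and surface forms, /ɸ/ → [χ] is the alternation; the neighbouring /q/ is constant.
/ɸ/ is bilabial while /q/ is uvular; the output [χ] is uvular, matching the trigger — so the feature that spreads is place.
Manner and voice are unchanged, so the assimilation is partial, not total.
Checking the remaining alternations: /ɸ/ → [s] before /d͡z/ (bilabial → alveolar, matching alveolar); /ɸ/ → [x] before /ɣ/ (bilabial → velar, matching velar) — only place changes, and always toward the following segment.
Since the segment that changes precedes the conditioning segment, the assimilation is regressive.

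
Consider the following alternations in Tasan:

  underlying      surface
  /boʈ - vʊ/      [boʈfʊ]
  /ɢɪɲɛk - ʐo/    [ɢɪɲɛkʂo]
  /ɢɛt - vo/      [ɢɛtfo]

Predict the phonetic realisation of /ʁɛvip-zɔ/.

The data show progressive voicing assimilation: /v/ → [f] after /ʈ/; /ʐ/ → [ʂ] after /k/; /v/ → [f] after /t/. In each pair only voicing changes, matching the preceding consonant, while place and manner stay constant.
The rule targets /z/ (voiced alveolar fricative), which sits after the trigger /p/ (voiceless).
Changing only its voicing to voiceless gives [s] — the voiceless alveolar fricative.

[ʁɛvipsɔ]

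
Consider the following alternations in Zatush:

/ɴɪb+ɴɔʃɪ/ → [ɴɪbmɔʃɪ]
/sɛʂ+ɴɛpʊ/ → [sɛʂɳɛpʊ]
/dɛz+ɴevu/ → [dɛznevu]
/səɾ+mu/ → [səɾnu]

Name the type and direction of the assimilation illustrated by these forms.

progressive place assimilation

Comparing underlying and surface forms, /ɴ/ → [m] is the alternation; the neighbouring /b/ is constant.
The change uvular → bilabial matches the place of the preceding /b/, identifying this as place assimilation.
Manner and voice are unchanged, so the assimilation is partial, not total.
Checking the remaining alternations: /ɴ/ → [ɳ] after /ʂ/ (uvular → retroflex, matching retroflex); /ɴ/ → [n] after /z/ (uvular → alveolar, matching alveolar); /m/ → [n] after /ɾ/ (bilabial → alveolar, matching alveolar) — only place changes, and always toward the preceding segment.
Since the segment that changes follows the conditioning segment, the assimilation is progressive.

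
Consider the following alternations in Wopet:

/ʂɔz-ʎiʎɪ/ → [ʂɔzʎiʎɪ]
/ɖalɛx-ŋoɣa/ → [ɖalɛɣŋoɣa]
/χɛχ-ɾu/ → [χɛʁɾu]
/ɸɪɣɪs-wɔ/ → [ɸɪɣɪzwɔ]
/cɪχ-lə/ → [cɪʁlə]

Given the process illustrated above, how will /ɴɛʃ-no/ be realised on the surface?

[ɴɛʒno]

The data show regressive voicing assimilation: /x/ → [ɣ] before /ŋ/; /χ/ → [ʁ] before /ɾ/; /s/ → [z] before /w/; /χ/ → [ʁ] before /l/. In each pair only voicing changes, matching the following consonant, while place and manner stay constant.
No alternation appears in [ʂɔzʎiʎɪ]: there the adjacent consonants already agree in voicing (/z/ and /ʎ/ are both voiced), so this form is consistent with the same rule.
/ʃ/ is a voiceless postalveolar fricative. The following trigger /n/ is voiced, so /ʃ/ must become voiced as well.
The voiced postalveolar fricative is [ʒ], so /ʃ/ → [ʒ].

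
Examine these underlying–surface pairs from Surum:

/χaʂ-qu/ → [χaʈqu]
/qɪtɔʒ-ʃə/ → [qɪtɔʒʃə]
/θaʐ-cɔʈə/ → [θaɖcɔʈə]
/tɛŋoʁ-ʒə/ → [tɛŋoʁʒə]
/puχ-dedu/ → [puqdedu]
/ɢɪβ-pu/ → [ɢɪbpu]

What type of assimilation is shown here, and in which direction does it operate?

Underlying /ʂ/ is realised as [ʈ] next to /q/; /q/ itself does not change.
The change fricative → stop matches the manner of the following /q/, identifying this as manner assimilation.
Place and voice are unchanged, so the assimilation is partial, not total.
The other alternating forms pattern the same way: /ʐ/ → [ɖ] before /c/ (fricative → stop, matching a stop); /χ/ → [q] before /d/ (fricative → stop, matching a stop); /β/ → [b] before /p/ (fricative → stop, matching a stop) — only manner changes, and always toward the following segment.
Nothing changes in [qɪtɔʒʃə], [tɛŋoʁʒə]: there the adjacent consonants already agree in manner (/ʒ/ and /ʃ/ are both fricatives; /ʁ/ and /ʒ/ are both fricatives), so these forms are consistent with the same rule.
Since the segment that changes precedes the conditioning segment, the assimilation is regressive.

regressive manner assimilation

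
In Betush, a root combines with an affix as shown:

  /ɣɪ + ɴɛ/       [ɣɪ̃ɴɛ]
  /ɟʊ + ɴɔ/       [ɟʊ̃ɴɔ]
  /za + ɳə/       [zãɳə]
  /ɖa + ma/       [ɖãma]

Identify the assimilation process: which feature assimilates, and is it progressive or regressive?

The vowel /ɪ/ surfaces as nasalised [ɪ̃] next to the following nasal /ɴ/ — it has acquired the [+nasal] feature of its neighbour.
The other forms show the same pattern: /ʊ/ → [ʊ̃] before /ɴ/; /a/ → [ã] before /ɳ/; /a/ → [ã] before /m/ — each time a vowel is nasalised next to a following nasal.
Because the conditioning nasal is to the right of the vowel that changes, the process is regressive (anticipatory).

regressive nasality assimilation (vowel nasalisation)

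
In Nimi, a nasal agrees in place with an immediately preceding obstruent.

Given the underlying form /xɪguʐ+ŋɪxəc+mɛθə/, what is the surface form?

[xɪguʐɳɪxəcɲɛθə]

The rule targets /ŋ/ (voiced velar nasal), which sits after the trigger /ʐ/ (retroflex).
Changing only its place to retroflex gives [ɳ] — the voiced retroflex nasal.
At the second juncture, /m/ likewise becomes [ɲ] adjacent to /c/.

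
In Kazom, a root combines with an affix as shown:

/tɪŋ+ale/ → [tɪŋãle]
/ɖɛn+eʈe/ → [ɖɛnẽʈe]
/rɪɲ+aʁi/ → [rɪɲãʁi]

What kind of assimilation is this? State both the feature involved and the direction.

The vowel /a/ surfaces as nasalised [ã] next to the preceding nasal /ŋ/ — it has acquired the [+nasal] feature of its neighbour.
Likewise in the remaining data: /e/ → [ẽ] after /n/; /a/ → [ã] after /ɲ/ — each time a vowel is nasalised next to a preceding nasal.
Because the conditioning nasal is to the left of the vowel that changes, the process is progressive (perseverative).

progressive nasality assimilation (vowel nasalisation)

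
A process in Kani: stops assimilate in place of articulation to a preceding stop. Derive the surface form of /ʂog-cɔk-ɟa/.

[ʂogkɔkga]

The rule targets /c/ (voiceless palatal stop), which sits after the trigger /g/ (velar).
The voiceless velar stop is [k], so /c/ → [k].
The same rule applies at the second boundary: /ɟ/ → [g] next to /k/.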